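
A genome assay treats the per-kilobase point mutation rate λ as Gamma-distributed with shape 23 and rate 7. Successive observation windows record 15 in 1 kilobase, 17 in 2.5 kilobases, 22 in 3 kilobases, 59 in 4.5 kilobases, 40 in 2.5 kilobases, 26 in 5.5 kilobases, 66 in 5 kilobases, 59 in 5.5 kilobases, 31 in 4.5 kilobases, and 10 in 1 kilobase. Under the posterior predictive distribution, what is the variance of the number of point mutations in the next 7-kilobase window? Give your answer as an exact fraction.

644/9

Total count: 15 + 17 + 22 + 59 + 40 + 26 + 66 + 59 + 31 + 10 = 345.
Total exposure: 1 + 2.5 + 3 + 4.5 + 2.5 + 5.5 + 5 + 5.5 + 4.5 + 1 = 35 kilobases.
Posterior: α' = 23 + 345 = 368, β' = 7 + 35 = 42.
The posterior predictive for a window of length T is Negative Binomial with variance T·α'·(β'+T)/β'² = 7·368·49/1764 = 644/9.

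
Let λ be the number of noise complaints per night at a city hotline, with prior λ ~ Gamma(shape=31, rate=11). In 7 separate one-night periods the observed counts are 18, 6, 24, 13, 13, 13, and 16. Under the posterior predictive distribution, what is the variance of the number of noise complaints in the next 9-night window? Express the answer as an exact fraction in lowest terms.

201/2

Total count: 18 + 6 + 24 + 13 + 13 + 13 + 16 = 103.
Total exposure: 7 nights.
By Gamma–Poisson conjugacy, the posterior is Gamma(α + Σx, β + Σt) = Gamma(31 + 103, 11 + 7) = Gamma(134, 18).
The posterior predictive for a window of length T is Negative Binomial with variance T·α'·(β'+T)/β'² = 9·134·27/324 = 201/2.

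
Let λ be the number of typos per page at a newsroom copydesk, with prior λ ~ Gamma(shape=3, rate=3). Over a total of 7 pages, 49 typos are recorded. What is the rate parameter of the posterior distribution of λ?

10

Total count 49 over total exposure 7 pages.
Posterior: α' = 3 + 49 = 52, β' = 3 + 7 = 10.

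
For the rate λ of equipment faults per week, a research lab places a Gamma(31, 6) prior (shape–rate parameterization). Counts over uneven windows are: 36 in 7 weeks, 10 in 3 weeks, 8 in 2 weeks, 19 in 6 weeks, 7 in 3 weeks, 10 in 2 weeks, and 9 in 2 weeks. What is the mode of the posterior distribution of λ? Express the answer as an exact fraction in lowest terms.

129/31

Total count: 36 + 10 + 8 + 19 + 7 + 10 + 9 = 99.
Total exposure: 7 + 3 + 2 + 6 + 3 + 2 + 2 = 25 weeks.
Posterior: α' = 31 + 99 = 130, β' = 6 + 25 = 31.
Posterior mode = (α'−1)/β' = 129/31.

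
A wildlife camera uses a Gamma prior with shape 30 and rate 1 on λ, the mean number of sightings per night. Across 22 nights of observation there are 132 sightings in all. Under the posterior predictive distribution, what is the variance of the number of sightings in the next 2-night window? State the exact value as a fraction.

8100/529

Total count 132 over total exposure 22 nights.
Gamma(α, β) with Poisson data over total exposure Σt gives posterior Gamma(α+Σx, β+Σt) = Gamma(162, 23).
The posterior predictive for a window of length T is Negative Binomial with variance T·α'·(β'+T)/β'² = 2·162·25/529 = 8100/529.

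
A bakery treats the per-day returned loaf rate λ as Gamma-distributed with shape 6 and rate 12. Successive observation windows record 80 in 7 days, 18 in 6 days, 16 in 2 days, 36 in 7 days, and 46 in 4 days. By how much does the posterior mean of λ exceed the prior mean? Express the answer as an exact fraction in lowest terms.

Total count: 80 + 18 + 16 + 36 + 46 = 196.
Total exposure: 7 + 6 + 2 + 7 + 4 = 26 days.
Conjugate update: add total count to the shape and total exposure to the rate, giving Gamma(202, 38).
Posterior mean = 202/38 = 101/19; prior mean = 6/12 = 1/2. Difference = 101/19 − 1/2 = 183/38.

183/38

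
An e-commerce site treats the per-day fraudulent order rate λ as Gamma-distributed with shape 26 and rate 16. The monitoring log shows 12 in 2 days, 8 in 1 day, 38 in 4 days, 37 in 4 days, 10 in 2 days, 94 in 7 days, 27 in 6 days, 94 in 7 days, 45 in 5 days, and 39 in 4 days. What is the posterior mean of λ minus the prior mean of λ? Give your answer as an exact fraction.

1343/232

Total count: 12 + 8 + 38 + 37 + 10 + 94 + 27 + 94 + 45 + 39 = 404.
Total exposure: 2 + 1 + 4 + 4 + 2 + 7 + 6 + 7 + 5 + 4 = 42 days.
Posterior: α' = 26 + 404 = 430, β' = 16 + 42 = 58.
Posterior mean = 430/58 = 215/29; prior mean = 26/16 = 13/8. Difference = 215/29 − 13/8 = 1343/232.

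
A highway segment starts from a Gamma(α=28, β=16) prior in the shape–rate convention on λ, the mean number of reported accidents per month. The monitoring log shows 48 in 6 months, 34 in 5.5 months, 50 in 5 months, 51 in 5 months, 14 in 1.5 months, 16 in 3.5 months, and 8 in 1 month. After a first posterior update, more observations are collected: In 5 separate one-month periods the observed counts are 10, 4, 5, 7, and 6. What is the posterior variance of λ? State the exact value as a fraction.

1124/9409

Total count: 48 + 34 + 50 + 51 + 14 + 16 + 8 = 221.
Total exposure: 6 + 5.5 + 5 + 5 + 1.5 + 3.5 + 1 = 27.5 months.
After the first batch: Gamma(28 + 221, 16 + 27.5) = Gamma(249, 87/2).
Total count: 10 + 4 + 5 + 7 + 6 = 32.
Total exposure: 5 months.
After the second batch: Gamma(249 + 32, 87/2 + 5) = Gamma(281, 97/2).
Posterior variance = α'/β'² = 281/(9409/4) = 1124/9409.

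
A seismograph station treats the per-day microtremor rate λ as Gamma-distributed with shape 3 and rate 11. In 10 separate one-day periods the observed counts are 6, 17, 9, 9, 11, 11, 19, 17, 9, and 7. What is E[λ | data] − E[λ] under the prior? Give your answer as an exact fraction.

1235/231

Total count: 6 + 17 + 9 + 9 + 11 + 11 + 19 + 17 + 9 + 7 = 115.
Total exposure: 10 days.
Posterior: α' = 3 + 115 = 118, β' = 11 + 10 = 21.
Posterior mean = 118/21 = 118/21; prior mean = 3/11 = 3/11. Difference = 118/21 − 3/11 = 1235/231.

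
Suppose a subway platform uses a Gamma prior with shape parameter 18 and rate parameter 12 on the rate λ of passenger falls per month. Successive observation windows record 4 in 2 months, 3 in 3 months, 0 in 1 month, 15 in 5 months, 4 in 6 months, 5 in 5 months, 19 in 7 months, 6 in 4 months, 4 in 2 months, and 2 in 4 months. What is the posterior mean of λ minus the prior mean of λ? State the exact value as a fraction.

7/102

Total count: 4 + 3 + 0 + 15 + 4 + 5 + 19 + 6 + 4 + 2 = 62.
Total exposure: 2 + 3 + 1 + 5 + 6 + 5 + 7 + 4 + 2 + 4 = 39 months.
Gamma(α, β) with Poisson data over total exposure Σt gives posterior Gamma(α+Σx, β+Σt) = Gamma(80, 51).
Posterior mean = 80/51 = 80/51; prior mean = 18/12 = 3/2. Difference = 80/51 − 3/2 = 7/102.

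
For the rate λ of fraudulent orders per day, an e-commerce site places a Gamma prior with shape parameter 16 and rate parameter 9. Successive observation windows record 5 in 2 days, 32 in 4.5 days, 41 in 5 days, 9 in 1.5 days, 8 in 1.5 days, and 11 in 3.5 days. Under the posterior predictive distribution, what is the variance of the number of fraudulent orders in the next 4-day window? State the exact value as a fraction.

15128/729

Total count: 5 + 32 + 41 + 9 + 8 + 11 = 106.
Total exposure: 2 + 4.5 + 5 + 1.5 + 1.5 + 3.5 = 18 days.
Posterior: α' = 16 + 106 = 122, β' = 9 + 18 = 27.
The posterior predictive for a window of length T is Negative Binomial with variance T·α'·(β'+T)/β'² = 4·122·31/729 = 15128/729.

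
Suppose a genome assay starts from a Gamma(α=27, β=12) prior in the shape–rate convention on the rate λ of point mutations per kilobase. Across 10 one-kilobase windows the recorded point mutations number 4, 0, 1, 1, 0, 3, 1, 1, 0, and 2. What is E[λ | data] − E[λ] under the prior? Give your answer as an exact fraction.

Total count: 4 + 0 + 1 + 1 + 0 + 3 + 1 + 1 + 0 + 2 = 13.
Total exposure: 10 kilobases.
Conjugate update: add total count to the shape and total exposure to the rate, giving Gamma(40, 22).
Posterior mean = 40/22 = 20/11; prior mean = 27/12 = 9/4. Difference = 20/11 − 9/4 = -19/44.

-19/44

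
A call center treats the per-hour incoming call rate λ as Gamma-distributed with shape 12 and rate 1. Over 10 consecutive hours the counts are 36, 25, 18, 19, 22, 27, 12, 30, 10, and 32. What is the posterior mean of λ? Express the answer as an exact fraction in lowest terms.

Total count: 36 + 25 + 18 + 19 + 22 + 27 + 12 + 30 + 10 + 32 = 231.
Total exposure: 10 hours.
The Gamma prior is conjugate for the Poisson rate, so λ | data ~ Gamma(12+231, 1+10) = Gamma(243, 11).
Posterior mean = α'/β' = 243/11.

243/11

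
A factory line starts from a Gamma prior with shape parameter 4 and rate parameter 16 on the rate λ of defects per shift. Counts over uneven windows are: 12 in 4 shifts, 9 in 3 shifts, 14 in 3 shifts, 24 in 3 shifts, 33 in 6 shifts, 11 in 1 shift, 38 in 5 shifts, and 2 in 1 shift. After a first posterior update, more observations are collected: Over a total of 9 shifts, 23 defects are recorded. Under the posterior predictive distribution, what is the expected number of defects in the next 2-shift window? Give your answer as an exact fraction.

20/3

Total count: 12 + 9 + 14 + 24 + 33 + 11 + 38 + 2 = 143.
Total exposure: 4 + 3 + 3 + 3 + 6 + 1 + 5 + 1 = 26 shifts.
After the first batch: Gamma(4 + 143, 16 + 26) = Gamma(147, 42).
Total count 23 over total exposure 9 shifts.
After the second batch: Gamma(147 + 23, 42 + 9) = Gamma(170, 51).
Predictive mean over a 2-shift window = T·E[λ|data] = 2·170/51 = 20/3.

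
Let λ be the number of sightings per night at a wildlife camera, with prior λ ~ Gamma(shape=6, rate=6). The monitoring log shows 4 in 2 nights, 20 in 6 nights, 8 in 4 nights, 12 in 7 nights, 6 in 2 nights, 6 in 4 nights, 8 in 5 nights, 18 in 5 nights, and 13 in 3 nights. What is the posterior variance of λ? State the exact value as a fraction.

Total count: 4 + 20 + 8 + 12 + 6 + 6 + 8 + 18 + 13 = 95.
Total exposure: 2 + 6 + 4 + 7 + 2 + 4 + 5 + 5 + 3 = 38 nights.
Conjugate update: add total count to the shape and total exposure to the rate, giving Gamma(101, 44).
Posterior variance = α'/β'² = 101/1936.

101/1936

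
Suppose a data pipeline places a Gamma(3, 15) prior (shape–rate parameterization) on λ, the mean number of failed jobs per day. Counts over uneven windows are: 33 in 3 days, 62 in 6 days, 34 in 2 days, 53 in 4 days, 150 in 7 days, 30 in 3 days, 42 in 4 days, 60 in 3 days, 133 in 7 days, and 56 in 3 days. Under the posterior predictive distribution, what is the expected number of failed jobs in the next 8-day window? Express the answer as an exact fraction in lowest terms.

5248/57

Total count: 33 + 62 + 34 + 53 + 150 + 30 + 42 + 60 + 133 + 56 = 653.
Total exposure: 3 + 6 + 2 + 4 + 7 + 3 + 4 + 3 + 7 + 3 = 42 days.
The Gamma prior is conjugate for the Poisson rate, so λ | data ~ Gamma(3+653, 15+42) = Gamma(656, 57).
Predictive mean over an 8-day window = T·E[λ|data] = 8·656/57 = 5248/57.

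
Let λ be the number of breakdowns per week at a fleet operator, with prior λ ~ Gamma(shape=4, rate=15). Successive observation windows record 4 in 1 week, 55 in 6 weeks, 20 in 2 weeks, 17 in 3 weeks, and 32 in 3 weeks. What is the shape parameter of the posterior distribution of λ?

132

Total count: 4 + 55 + 20 + 17 + 32 = 128.
Total exposure: 1 + 6 + 2 + 3 + 3 = 15 weeks.
By Gamma–Poisson conjugacy, the posterior is Gamma(α + Σx, β + Σt) = Gamma(4 + 128, 15 + 15) = Gamma(132, 30).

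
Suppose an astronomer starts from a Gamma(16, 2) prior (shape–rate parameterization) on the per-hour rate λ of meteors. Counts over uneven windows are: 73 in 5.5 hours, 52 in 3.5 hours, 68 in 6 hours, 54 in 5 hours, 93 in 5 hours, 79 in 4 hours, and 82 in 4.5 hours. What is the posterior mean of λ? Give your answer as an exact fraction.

1034/71

Total count: 73 + 52 + 68 + 54 + 93 + 79 + 82 = 501.
Total exposure: 5.5 + 3.5 + 6 + 5 + 5 + 4 + 4.5 = 33.5 hours.
Posterior: α' = 16 + 501 = 517, β' = 2 + 33.5 = 71/2.
Posterior mean = α'/β' = 517/(71/2) = 1034/71.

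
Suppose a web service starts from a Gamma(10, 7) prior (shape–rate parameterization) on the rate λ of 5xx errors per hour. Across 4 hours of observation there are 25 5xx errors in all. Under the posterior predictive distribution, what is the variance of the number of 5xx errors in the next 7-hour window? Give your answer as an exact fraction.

4410/121

Total count 25 over total exposure 4 hours.
Gamma(α, β) with Poisson data over total exposure Σt gives posterior Gamma(α+Σx, β+Σt) = Gamma(35, 11).
The posterior predictive for a window of length T is Negative Binomial with variance T·α'·(β'+T)/β'² = 7·35·18/121 = 4410/121.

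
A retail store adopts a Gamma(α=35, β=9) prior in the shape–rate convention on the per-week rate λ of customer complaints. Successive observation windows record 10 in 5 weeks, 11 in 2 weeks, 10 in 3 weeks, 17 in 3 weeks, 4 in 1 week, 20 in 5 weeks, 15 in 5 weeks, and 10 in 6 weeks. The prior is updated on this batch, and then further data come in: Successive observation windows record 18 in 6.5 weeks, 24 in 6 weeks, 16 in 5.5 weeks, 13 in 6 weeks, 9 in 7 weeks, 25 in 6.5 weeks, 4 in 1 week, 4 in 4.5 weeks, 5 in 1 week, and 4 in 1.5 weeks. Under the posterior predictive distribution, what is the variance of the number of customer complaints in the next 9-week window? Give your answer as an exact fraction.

854964/28561

Total count: 10 + 11 + 10 + 17 + 4 + 20 + 15 + 10 = 97.
Total exposure: 5 + 2 + 3 + 3 + 1 + 5 + 5 + 6 = 30 weeks.
After the first batch: Gamma(35 + 97, 9 + 30) = Gamma(132, 39).
Total count: 18 + 24 + 16 + 13 + 9 + 25 + 4 + 4 + 5 + 4 = 122.
Total exposure: 6.5 + 6 + 5.5 + 6 + 7 + 6.5 + 1 + 4.5 + 1 + 1.5 = 45.5 weeks.
After the second batch: Gamma(132 + 122, 39 + 45.5) = Gamma(254, 169/2).
The posterior predictive for a window of length T is Negative Binomial with variance T·α'·(β'+T)/β'² = 9·254·(187/2)/(28561/4) = 854964/28561.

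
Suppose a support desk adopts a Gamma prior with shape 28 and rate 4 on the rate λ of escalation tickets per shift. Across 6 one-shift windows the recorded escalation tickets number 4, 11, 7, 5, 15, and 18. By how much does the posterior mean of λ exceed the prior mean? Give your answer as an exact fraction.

Total count: 4 + 11 + 7 + 5 + 15 + 18 = 60.
Total exposure: 6 shifts.
By Gamma–Poisson conjugacy, the posterior is Gamma(α + Σx, β + Σt) = Gamma(28 + 60, 4 + 6) = Gamma(88, 10).
Posterior mean = 88/10 = 44/5; prior mean = 28/4 = 7. Difference = 44/5 − 7 = 9/5.

9/5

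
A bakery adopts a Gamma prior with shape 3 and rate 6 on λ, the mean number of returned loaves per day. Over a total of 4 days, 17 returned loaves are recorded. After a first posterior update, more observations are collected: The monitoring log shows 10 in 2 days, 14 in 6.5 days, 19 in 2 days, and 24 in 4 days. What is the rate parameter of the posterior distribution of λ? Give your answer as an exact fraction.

Total count 17 over total exposure 4 days.
After the first batch: Gamma(3 + 17, 6 + 4) = Gamma(20, 10).
Total count: 10 + 14 + 19 + 24 = 67.
Total exposure: 2 + 6.5 + 2 + 4 = 14.5 days.
After the second batch: Gamma(20 + 67, 10 + 14.5) = Gamma(87, 49/2).

49/2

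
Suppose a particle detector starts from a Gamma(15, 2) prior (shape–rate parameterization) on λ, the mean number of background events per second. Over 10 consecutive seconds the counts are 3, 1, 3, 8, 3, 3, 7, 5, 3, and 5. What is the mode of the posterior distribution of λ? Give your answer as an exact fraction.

Total count: 3 + 1 + 3 + 8 + 3 + 3 + 7 + 5 + 3 + 5 = 41.
Total exposure: 10 seconds.
Conjugate update: add total count to the shape and total exposure to the rate, giving Gamma(56, 12).
Posterior mode = (α'−1)/β' = 55/12.

55/12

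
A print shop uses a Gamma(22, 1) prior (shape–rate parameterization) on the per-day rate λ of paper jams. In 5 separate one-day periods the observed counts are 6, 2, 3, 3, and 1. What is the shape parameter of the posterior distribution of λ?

37

Total count: 6 + 2 + 3 + 3 + 1 = 15.
Total exposure: 5 days.
The Gamma prior is conjugate for the Poisson rate, so λ | data ~ Gamma(22+15, 1+5) = Gamma(37, 6).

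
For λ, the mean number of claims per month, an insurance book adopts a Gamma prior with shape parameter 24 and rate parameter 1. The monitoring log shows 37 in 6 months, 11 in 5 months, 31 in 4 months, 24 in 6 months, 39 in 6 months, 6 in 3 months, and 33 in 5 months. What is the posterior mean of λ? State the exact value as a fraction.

205/36

Total count: 37 + 11 + 31 + 24 + 39 + 6 + 33 = 181.
Total exposure: 6 + 5 + 4 + 6 + 6 + 3 + 5 = 35 months.
Gamma(α, β) with Poisson data over total exposure Σt gives posterior Gamma(α+Σx, β+Σt) = Gamma(205, 36).
Posterior mean = α'/β' = 205/36.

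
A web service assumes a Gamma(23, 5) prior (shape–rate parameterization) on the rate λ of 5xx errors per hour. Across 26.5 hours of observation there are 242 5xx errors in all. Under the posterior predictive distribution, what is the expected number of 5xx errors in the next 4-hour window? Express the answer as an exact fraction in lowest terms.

Total count 242 over total exposure 26.5 hours.
The Gamma prior is conjugate for the Poisson rate, so λ | data ~ Gamma(23+242, 5+26.5) = Gamma(265, 63/2).
Predictive mean over a 4-hour window = T·E[λ|data] = 4·265/(63/2) = 2120/63.

2120/63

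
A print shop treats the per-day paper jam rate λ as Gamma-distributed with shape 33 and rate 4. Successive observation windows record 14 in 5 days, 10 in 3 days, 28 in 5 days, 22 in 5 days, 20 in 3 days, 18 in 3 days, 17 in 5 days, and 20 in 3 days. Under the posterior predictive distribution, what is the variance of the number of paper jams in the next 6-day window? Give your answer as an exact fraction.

637/18

Total count: 14 + 10 + 28 + 22 + 20 + 18 + 17 + 20 = 149.
Total exposure: 5 + 3 + 5 + 5 + 3 + 3 + 5 + 3 = 32 days.
By Gamma–Poisson conjugacy, the posterior is Gamma(α + Σx, β + Σt) = Gamma(33 + 149, 4 + 32) = Gamma(182, 36).
The posterior predictive for a window of length T is Negative Binomial with variance T·α'·(β'+T)/β'² = 6·182·42/1296 = 637/18.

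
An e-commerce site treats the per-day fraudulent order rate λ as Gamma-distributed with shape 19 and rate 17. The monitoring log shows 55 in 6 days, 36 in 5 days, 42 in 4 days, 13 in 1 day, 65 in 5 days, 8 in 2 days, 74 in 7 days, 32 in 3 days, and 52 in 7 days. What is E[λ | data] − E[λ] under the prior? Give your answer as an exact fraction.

1883/323

Total count: 55 + 36 + 42 + 13 + 65 + 8 + 74 + 32 + 52 = 377.
Total exposure: 6 + 5 + 4 + 1 + 5 + 2 + 7 + 3 + 7 = 40 days.
Conjugate update: add total count to the shape and total exposure to the rate, giving Gamma(396, 57).
Posterior mean = 396/57 = 132/19; prior mean = 19/17 = 19/17. Difference = 132/19 − 19/17 = 1883/323.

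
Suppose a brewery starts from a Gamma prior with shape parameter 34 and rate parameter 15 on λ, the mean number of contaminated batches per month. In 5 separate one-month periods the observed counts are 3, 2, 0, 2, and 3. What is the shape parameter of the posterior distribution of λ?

Total count: 3 + 2 + 0 + 2 + 3 = 10.
Total exposure: 5 months.
Posterior: α' = 34 + 10 = 44, β' = 15 + 5 = 20.

44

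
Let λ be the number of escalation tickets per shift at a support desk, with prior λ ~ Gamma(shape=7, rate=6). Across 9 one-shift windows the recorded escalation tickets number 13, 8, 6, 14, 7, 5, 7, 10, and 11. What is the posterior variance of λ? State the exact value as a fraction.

88/225

Total count: 13 + 8 + 6 + 14 + 7 + 5 + 7 + 10 + 11 = 81.
Total exposure: 9 shifts.
Gamma(α, β) with Poisson data over total exposure Σt gives posterior Gamma(α+Σx, β+Σt) = Gamma(88, 15).
Posterior variance = α'/β'² = 88/225.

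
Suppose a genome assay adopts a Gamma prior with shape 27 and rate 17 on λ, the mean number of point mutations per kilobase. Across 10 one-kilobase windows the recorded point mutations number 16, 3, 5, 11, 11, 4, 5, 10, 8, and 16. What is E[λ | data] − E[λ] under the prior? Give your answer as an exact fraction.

Total count: 16 + 3 + 5 + 11 + 11 + 4 + 5 + 10 + 8 + 16 = 89.
Total exposure: 10 kilobases.
Gamma(α, β) with Poisson data over total exposure Σt gives posterior Gamma(α+Σx, β+Σt) = Gamma(116, 27).
Posterior mean = 116/27 = 116/27; prior mean = 27/17 = 27/17. Difference = 116/27 − 27/17 = 1243/459.

1243/459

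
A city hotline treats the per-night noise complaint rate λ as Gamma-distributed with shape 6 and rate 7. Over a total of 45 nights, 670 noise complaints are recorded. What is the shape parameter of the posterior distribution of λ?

Total count 670 over total exposure 45 nights.
Conjugate update: add total count to the shape and total exposure to the rate, giving Gamma(676, 52).

676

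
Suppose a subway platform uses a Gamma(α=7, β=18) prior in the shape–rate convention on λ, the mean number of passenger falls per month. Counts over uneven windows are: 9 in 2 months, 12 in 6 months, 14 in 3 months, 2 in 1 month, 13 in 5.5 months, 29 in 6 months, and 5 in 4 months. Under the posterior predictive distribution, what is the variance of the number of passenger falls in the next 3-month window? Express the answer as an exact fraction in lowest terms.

582/91

Total count: 9 + 12 + 14 + 2 + 13 + 29 + 5 = 84.
Total exposure: 2 + 6 + 3 + 1 + 5.5 + 6 + 4 = 27.5 months.
By Gamma–Poisson conjugacy, the posterior is Gamma(α + Σx, β + Σt) = Gamma(7 + 84, 18 + 27.5) = Gamma(91, 91/2).
The posterior predictive for a window of length T is Negative Binomial with variance T·α'·(β'+T)/β'² = 3·91·(97/2)/(8281/4) = 582/91.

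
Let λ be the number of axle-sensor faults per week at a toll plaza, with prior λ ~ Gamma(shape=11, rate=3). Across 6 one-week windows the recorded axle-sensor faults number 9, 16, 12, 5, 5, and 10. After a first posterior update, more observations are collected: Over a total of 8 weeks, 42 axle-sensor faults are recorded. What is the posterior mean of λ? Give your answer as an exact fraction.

Total count: 9 + 16 + 12 + 5 + 5 + 10 = 57.
Total exposure: 6 weeks.
After the first batch: Gamma(11 + 57, 3 + 6) = Gamma(68, 9).
Total count 42 over total exposure 8 weeks.
After the second batch: Gamma(68 + 42, 9 + 8) = Gamma(110, 17).
Posterior mean = α'/β' = 110/17.

110/17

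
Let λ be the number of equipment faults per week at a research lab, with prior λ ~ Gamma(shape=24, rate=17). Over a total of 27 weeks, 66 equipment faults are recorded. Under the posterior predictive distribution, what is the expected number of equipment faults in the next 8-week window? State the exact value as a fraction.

Total count 66 over total exposure 27 weeks.
Posterior: α' = 24 + 66 = 90, β' = 17 + 27 = 44.
Predictive mean over an 8-week window = T·E[λ|data] = 8·90/44 = 180/11.

180/11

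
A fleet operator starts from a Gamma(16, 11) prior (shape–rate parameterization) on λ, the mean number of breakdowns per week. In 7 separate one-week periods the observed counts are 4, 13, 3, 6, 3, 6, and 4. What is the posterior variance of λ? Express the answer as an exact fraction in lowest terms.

55/324

Total count: 4 + 13 + 3 + 6 + 3 + 6 + 4 = 39.
Total exposure: 7 weeks.
The Gamma prior is conjugate for the Poisson rate, so λ | data ~ Gamma(16+39, 11+7) = Gamma(55, 18).
Posterior variance = α'/β'² = 55/324.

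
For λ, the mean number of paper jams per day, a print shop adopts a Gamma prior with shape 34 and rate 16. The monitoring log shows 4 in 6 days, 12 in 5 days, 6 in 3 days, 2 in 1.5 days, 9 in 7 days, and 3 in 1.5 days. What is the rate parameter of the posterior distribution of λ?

40

Total count: 4 + 12 + 6 + 2 + 9 + 3 = 36.
Total exposure: 6 + 5 + 3 + 1.5 + 7 + 1.5 = 24 days.
The Gamma prior is conjugate for the Poisson rate, so λ | data ~ Gamma(34+36, 16+24) = Gamma(70, 40).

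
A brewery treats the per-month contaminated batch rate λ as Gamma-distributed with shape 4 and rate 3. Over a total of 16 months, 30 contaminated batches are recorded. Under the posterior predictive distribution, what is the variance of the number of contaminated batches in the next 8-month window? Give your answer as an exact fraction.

Total count 30 over total exposure 16 months.
Conjugate update: add total count to the shape and total exposure to the rate, giving Gamma(34, 19).
The posterior predictive for a window of length T is Negative Binomial with variance T·α'·(β'+T)/β'² = 8·34·27/361 = 7344/361.

7344/361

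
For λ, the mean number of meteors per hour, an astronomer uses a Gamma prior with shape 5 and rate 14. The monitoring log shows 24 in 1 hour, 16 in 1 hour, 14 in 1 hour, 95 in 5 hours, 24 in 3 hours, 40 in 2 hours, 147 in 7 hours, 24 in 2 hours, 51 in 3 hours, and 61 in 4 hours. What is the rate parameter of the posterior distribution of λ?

Total count: 24 + 16 + 14 + 95 + 24 + 40 + 147 + 24 + 51 + 61 = 496.
Total exposure: 1 + 1 + 1 + 5 + 3 + 2 + 7 + 2 + 3 + 4 = 29 hours.
The Gamma prior is conjugate for the Poisson rate, so λ | data ~ Gamma(5+496, 14+29) = Gamma(501, 43).

43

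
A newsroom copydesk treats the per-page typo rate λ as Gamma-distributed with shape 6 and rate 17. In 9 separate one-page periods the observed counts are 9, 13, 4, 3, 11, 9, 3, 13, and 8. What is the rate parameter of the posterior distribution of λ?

Total count: 9 + 13 + 4 + 3 + 11 + 9 + 3 + 13 + 8 = 73.
Total exposure: 9 pages.
The Gamma prior is conjugate for the Poisson rate, so λ | data ~ Gamma(6+73, 17+9) = Gamma(79, 26).

26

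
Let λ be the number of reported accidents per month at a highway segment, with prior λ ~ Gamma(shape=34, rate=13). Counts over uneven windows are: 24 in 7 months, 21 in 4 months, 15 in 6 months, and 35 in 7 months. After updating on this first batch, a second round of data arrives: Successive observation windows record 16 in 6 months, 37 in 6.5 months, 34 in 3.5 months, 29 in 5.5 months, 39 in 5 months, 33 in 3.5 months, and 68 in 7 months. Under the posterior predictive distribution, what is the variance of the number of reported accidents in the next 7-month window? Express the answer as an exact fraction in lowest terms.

Total count: 24 + 21 + 15 + 35 = 95.
Total exposure: 7 + 4 + 6 + 7 = 24 months.
After the first batch: Gamma(34 + 95, 13 + 24) = Gamma(129, 37).
Total count: 16 + 37 + 34 + 29 + 39 + 33 + 68 = 256.
Total exposure: 6 + 6.5 + 3.5 + 5.5 + 5 + 3.5 + 7 = 37 months.
After the second batch: Gamma(129 + 256, 37 + 37) = Gamma(385, 74).
The posterior predictive for a window of length T is Negative Binomial with variance T·α'·(β'+T)/β'² = 7·385·81/5476 = 218295/5476.

218295/5476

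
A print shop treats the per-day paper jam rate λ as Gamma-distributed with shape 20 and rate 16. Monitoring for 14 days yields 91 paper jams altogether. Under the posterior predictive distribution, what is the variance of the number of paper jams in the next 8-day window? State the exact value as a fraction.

2812/75

Total count 91 over total exposure 14 days.
Posterior: α' = 20 + 91 = 111, β' = 16 + 14 = 30.
The posterior predictive for a window of length T is Negative Binomial with variance T·α'·(β'+T)/β'² = 8·111·38/900 = 2812/75.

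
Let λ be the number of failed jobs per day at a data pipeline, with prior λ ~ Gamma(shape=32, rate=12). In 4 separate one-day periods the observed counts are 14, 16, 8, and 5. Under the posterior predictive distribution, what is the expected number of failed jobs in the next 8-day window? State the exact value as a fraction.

Total count: 14 + 16 + 8 + 5 = 43.
Total exposure: 4 days.
Posterior: α' = 32 + 43 = 75, β' = 12 + 4 = 16.
Predictive mean over an 8-day window = T·E[λ|data] = 8·75/16 = 75/2.

75/2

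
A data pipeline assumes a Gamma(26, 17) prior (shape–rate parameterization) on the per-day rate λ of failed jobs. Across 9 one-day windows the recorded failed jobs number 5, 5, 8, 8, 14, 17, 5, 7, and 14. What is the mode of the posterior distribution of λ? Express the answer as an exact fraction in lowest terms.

Total count: 5 + 5 + 8 + 8 + 14 + 17 + 5 + 7 + 14 = 83.
Total exposure: 9 days.
The Gamma prior is conjugate for the Poisson rate, so λ | data ~ Gamma(26+83, 17+9) = Gamma(109, 26).
Posterior mode = (α'−1)/β' = 108/26 = 54/13.

54/13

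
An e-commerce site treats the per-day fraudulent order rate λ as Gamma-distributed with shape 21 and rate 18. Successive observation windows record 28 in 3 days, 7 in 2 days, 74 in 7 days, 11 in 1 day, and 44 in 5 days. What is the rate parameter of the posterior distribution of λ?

Total count: 28 + 7 + 74 + 11 + 44 = 164.
Total exposure: 3 + 2 + 7 + 1 + 5 = 18 days.
Posterior: α' = 21 + 164 = 185, β' = 18 + 18 = 36.

36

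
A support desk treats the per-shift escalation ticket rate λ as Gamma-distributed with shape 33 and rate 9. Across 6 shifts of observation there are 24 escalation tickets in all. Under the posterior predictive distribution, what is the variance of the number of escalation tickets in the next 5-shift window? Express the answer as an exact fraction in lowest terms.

Total count 24 over total exposure 6 shifts.
Posterior: α' = 33 + 24 = 57, β' = 9 + 6 = 15.
The posterior predictive for a window of length T is Negative Binomial with variance T·α'·(β'+T)/β'² = 5·57·20/225 = 76/3.

76/3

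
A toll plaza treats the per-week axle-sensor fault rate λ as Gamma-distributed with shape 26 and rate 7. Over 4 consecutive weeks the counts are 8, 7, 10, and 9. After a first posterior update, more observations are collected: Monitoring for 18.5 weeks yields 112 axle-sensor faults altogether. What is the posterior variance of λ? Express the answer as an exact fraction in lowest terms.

688/3481

Total count: 8 + 7 + 10 + 9 = 34.
Total exposure: 4 weeks.
After the first batch: Gamma(26 + 34, 7 + 4) = Gamma(60, 11).
Total count 112 over total exposure 18.5 weeks.
After the second batch: Gamma(60 + 112, 11 + 18.5) = Gamma(172, 59/2).
Posterior variance = α'/β'² = 172/(3481/4) = 688/3481.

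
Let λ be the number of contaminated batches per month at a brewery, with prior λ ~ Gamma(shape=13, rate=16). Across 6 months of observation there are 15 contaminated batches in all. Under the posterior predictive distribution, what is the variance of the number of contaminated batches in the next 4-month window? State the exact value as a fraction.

728/121

Total count 15 over total exposure 6 months.
Conjugate update: add total count to the shape and total exposure to the rate, giving Gamma(28, 22).
The posterior predictive for a window of length T is Negative Binomial with variance T·α'·(β'+T)/β'² = 4·28·26/484 = 728/121.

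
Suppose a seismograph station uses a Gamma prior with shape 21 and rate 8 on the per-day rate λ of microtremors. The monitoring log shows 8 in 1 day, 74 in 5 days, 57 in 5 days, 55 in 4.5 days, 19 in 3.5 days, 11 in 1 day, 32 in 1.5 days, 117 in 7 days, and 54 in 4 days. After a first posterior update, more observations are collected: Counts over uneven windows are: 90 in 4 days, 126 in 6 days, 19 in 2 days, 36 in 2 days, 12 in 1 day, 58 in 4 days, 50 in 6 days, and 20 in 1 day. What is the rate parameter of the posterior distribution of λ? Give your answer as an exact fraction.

133/2

Total count: 8 + 74 + 57 + 55 + 19 + 11 + 32 + 117 + 54 = 427.
Total exposure: 1 + 5 + 5 + 4.5 + 3.5 + 1 + 1.5 + 7 + 4 = 32.5 days.
After the first batch: Gamma(21 + 427, 8 + 32.5) = Gamma(448, 81/2).
Total count: 90 + 126 + 19 + 36 + 12 + 58 + 50 + 20 = 411.
Total exposure: 4 + 6 + 2 + 2 + 1 + 4 + 6 + 1 = 26 days.
After the second batch: Gamma(448 + 411, 81/2 + 26) = Gamma(859, 133/2).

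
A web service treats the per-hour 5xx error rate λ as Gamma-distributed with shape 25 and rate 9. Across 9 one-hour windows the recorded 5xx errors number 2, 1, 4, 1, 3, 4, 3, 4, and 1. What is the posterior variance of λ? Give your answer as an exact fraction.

Total count: 2 + 1 + 4 + 1 + 3 + 4 + 3 + 4 + 1 = 23.
Total exposure: 9 hours.
Posterior: α' = 25 + 23 = 48, β' = 9 + 9 = 18.
Posterior variance = α'/β'² = 48/324 = 4/27.

4/27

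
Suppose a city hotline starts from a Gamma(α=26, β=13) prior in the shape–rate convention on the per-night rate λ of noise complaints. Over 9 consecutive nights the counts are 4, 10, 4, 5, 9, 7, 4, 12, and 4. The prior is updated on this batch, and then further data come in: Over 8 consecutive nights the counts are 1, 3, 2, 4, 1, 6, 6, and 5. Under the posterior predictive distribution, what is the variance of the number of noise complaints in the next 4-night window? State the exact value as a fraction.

Total count: 4 + 10 + 4 + 5 + 9 + 7 + 4 + 12 + 4 = 59.
Total exposure: 9 nights.
After the first batch: Gamma(26 + 59, 13 + 9) = Gamma(85, 22).
Total count: 1 + 3 + 2 + 4 + 1 + 6 + 6 + 5 = 28.
Total exposure: 8 nights.
After the second batch: Gamma(85 + 28, 22 + 8) = Gamma(113, 30).
The posterior predictive for a window of length T is Negative Binomial with variance T·α'·(β'+T)/β'² = 4·113·34/900 = 3842/225.

3842/225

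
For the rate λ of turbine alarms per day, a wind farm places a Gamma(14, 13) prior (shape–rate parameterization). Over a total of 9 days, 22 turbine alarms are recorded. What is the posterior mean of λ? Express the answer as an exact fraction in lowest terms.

18/11

Total count 22 over total exposure 9 days.
Gamma(α, β) with Poisson data over total exposure Σt gives posterior Gamma(α+Σx, β+Σt) = Gamma(36, 22).
Posterior mean = α'/β' = 36/22 = 18/11.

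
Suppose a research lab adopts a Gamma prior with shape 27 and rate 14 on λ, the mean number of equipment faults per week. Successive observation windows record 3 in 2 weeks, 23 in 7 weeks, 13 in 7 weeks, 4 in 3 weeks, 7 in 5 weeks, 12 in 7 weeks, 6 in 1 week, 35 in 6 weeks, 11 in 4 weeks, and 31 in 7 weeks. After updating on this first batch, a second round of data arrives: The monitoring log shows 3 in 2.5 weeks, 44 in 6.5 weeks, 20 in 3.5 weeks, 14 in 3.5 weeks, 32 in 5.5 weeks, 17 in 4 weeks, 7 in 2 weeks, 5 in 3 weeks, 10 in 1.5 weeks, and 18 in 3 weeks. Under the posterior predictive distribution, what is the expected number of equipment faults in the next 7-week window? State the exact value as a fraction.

Total count: 3 + 23 + 13 + 4 + 7 + 12 + 6 + 35 + 11 + 31 = 145.
Total exposure: 2 + 7 + 7 + 3 + 5 + 7 + 1 + 6 + 4 + 7 = 49 weeks.
After the first batch: Gamma(27 + 145, 14 + 49) = Gamma(172, 63).
Total count: 3 + 44 + 20 + 14 + 32 + 17 + 7 + 5 + 10 + 18 = 170.
Total exposure: 2.5 + 6.5 + 3.5 + 3.5 + 5.5 + 4 + 2 + 3 + 1.5 + 3 = 35 weeks.
After the second batch: Gamma(172 + 170, 63 + 35) = Gamma(342, 98).
Predictive mean over a 7-week window = T·E[λ|data] = 7·342/98 = 171/7.

171/7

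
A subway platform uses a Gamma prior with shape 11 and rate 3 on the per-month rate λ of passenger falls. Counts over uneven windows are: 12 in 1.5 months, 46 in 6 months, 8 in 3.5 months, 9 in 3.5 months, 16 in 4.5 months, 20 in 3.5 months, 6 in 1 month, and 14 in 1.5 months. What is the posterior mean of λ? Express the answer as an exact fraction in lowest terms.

71/14

Total count: 12 + 46 + 8 + 9 + 16 + 20 + 6 + 14 = 131.
Total exposure: 1.5 + 6 + 3.5 + 3.5 + 4.5 + 3.5 + 1 + 1.5 = 25 months.
Gamma(α, β) with Poisson data over total exposure Σt gives posterior Gamma(α+Σx, β+Σt) = Gamma(142, 28).
Posterior mean = α'/β' = 142/28 = 71/14.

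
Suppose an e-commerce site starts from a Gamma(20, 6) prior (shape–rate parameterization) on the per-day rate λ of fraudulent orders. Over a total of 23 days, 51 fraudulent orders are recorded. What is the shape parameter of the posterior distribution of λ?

Total count 51 over total exposure 23 days.
Gamma(α, β) with Poisson data over total exposure Σt gives posterior Gamma(α+Σx, β+Σt) = Gamma(71, 29).

71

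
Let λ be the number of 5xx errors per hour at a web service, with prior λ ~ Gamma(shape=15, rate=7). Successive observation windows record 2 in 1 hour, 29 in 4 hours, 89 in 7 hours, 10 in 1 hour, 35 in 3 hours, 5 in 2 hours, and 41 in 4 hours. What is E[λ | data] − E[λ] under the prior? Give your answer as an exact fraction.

1147/203

Total count: 2 + 29 + 89 + 10 + 35 + 5 + 41 = 211.
Total exposure: 1 + 4 + 7 + 1 + 3 + 2 + 4 = 22 hours.
Gamma(α, β) with Poisson data over total exposure Σt gives posterior Gamma(α+Σx, β+Σt) = Gamma(226, 29).
Posterior mean = 226/29 = 226/29; prior mean = 15/7 = 15/7. Difference = 226/29 − 15/7 = 1147/203.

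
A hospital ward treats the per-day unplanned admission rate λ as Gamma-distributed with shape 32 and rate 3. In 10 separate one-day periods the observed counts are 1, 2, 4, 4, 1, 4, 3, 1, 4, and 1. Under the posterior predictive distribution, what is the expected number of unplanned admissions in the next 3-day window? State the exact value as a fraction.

Total count: 1 + 2 + 4 + 4 + 1 + 4 + 3 + 1 + 4 + 1 = 25.
Total exposure: 10 days.
Posterior: α' = 32 + 25 = 57, β' = 3 + 10 = 13.
Predictive mean over a 3-day window = T·E[λ|data] = 3·57/13 = 171/13.

171/13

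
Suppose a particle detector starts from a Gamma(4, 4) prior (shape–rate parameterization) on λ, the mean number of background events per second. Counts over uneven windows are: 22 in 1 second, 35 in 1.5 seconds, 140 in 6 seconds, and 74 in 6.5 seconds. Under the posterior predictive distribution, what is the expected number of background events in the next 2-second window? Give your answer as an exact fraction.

550/19

Total count: 22 + 35 + 140 + 74 = 271.
Total exposure: 1 + 1.5 + 6 + 6.5 = 15 seconds.
By Gamma–Poisson conjugacy, the posterior is Gamma(α + Σx, β + Σt) = Gamma(4 + 271, 4 + 15) = Gamma(275, 19).
Predictive mean over a 2-second window = T·E[λ|data] = 2·275/19 = 550/19.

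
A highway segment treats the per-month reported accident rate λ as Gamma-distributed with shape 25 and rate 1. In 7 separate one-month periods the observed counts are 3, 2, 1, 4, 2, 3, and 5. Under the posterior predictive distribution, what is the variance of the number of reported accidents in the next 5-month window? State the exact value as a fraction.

2925/64

Total count: 3 + 2 + 1 + 4 + 2 + 3 + 5 = 20.
Total exposure: 7 months.
Gamma(α, β) with Poisson data over total exposure Σt gives posterior Gamma(α+Σx, β+Σt) = Gamma(45, 8).
The posterior predictive for a window of length T is Negative Binomial with variance T·α'·(β'+T)/β'² = 5·45·13/64 = 2925/64.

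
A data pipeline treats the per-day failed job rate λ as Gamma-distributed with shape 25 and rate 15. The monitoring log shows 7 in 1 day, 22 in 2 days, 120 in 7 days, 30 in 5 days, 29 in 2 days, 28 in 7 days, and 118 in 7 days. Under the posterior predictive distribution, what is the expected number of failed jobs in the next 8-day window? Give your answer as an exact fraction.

Total count: 7 + 22 + 120 + 30 + 29 + 28 + 118 = 354.
Total exposure: 1 + 2 + 7 + 5 + 2 + 7 + 7 = 31 days.
By Gamma–Poisson conjugacy, the posterior is Gamma(α + Σx, β + Σt) = Gamma(25 + 354, 15 + 31) = Gamma(379, 46).
Predictive mean over an 8-day window = T·E[λ|data] = 8·379/46 = 1516/23.

1516/23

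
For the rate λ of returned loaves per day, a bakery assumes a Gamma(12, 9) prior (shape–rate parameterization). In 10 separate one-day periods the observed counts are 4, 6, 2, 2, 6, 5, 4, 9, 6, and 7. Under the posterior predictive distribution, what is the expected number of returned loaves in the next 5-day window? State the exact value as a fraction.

Total count: 4 + 6 + 2 + 2 + 6 + 5 + 4 + 9 + 6 + 7 = 51.
Total exposure: 10 days.
Gamma(α, β) with Poisson data over total exposure Σt gives posterior Gamma(α+Σx, β+Σt) = Gamma(63, 19).
Predictive mean over a 5-day window = T·E[λ|data] = 5·63/19 = 315/19.

315/19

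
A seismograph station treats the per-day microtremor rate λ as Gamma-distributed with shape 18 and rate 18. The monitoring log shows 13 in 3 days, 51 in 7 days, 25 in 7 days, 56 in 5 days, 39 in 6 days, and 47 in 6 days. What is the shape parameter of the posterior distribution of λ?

Total count: 13 + 51 + 25 + 56 + 39 + 47 = 231.
Total exposure: 3 + 7 + 7 + 5 + 6 + 6 = 34 days.
Gamma(α, β) with Poisson data over total exposure Σt gives posterior Gamma(α+Σx, β+Σt) = Gamma(249, 52).

249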